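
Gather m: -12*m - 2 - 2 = -12*m - 4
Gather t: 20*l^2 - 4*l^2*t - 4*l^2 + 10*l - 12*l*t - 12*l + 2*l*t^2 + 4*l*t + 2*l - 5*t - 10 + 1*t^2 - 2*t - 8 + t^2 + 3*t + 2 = 16*l^2 + t^2*(2*l + 2) + t*(-4*l^2 - 8*l - 4) - 16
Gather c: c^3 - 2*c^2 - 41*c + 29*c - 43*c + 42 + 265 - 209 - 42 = c^3 - 2*c^2 - 55*c + 56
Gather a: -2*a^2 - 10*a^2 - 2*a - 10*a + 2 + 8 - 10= -12*a^2 - 12*a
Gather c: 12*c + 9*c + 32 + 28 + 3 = 21*c + 63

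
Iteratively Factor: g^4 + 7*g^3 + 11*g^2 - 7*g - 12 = (g - 1)*(g^3 + 8*g^2 + 19*g + 12) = (g - 1)*(g + 3)*(g^2 + 5*g + 4) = (g - 1)*(g + 1)*(g + 3)*(g + 4)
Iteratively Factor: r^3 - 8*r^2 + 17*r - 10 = (r - 2)*(r^2 - 6*r + 5) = (r - 2)*(r - 1)*(r - 5)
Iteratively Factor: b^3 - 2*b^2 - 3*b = (b + 1)*(b^2 - 3*b) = (b - 3)*(b + 1)*(b)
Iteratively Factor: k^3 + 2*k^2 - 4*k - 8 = (k + 2)*(k^2 - 4) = (k + 2)^2*(k - 2)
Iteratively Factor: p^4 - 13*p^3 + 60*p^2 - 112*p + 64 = (p - 4)*(p^3 - 9*p^2 + 24*p - 16) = (p - 4)^2*(p^2 - 5*p + 4) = (p - 4)^3*(p - 1)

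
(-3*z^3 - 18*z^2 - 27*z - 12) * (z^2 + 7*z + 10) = -3*z^5 - 39*z^4 - 183*z^3 - 381*z^2 - 354*z - 120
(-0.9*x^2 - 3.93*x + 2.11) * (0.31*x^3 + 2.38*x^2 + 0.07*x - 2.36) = -0.279*x^5 - 3.3603*x^4 - 8.7623*x^3 + 6.8707*x^2 + 9.4225*x - 4.9796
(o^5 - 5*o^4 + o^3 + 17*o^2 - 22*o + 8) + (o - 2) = o^5 - 5*o^4 + o^3 + 17*o^2 - 21*o + 6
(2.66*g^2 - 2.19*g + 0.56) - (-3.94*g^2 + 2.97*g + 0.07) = 6.6*g^2 - 5.16*g + 0.49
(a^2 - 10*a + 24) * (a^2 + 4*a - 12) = a^4 - 6*a^3 - 28*a^2 + 216*a - 288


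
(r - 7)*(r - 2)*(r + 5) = r^3 - 4*r^2 - 31*r + 70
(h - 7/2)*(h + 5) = h^2 + 3*h/2 - 35/2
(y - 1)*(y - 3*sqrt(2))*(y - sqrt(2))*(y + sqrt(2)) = y^4 - 3*sqrt(2)*y^3 - y^3 - 2*y^2 + 3*sqrt(2)*y^2 + 2*y + 6*sqrt(2)*y - 6*sqrt(2)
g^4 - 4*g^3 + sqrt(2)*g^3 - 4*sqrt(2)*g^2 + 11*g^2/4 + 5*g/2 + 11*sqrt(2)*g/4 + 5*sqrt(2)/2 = (g - 5/2)*(g - 2)*(g + 1/2)*(g + sqrt(2))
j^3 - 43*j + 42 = (j - 6)*(j - 1)*(j + 7)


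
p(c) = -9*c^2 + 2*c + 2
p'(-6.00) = 110.00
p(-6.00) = -334.00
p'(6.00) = -106.00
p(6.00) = -310.00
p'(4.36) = -76.48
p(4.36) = -160.37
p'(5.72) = -100.96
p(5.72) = -281.03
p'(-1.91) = 36.38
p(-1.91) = -34.65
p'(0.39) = -5.02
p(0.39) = 1.41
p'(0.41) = -5.38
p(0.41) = 1.31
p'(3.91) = -68.38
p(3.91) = -127.77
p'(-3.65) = 67.70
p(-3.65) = -125.20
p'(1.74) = -29.32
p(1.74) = -21.77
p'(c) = 2 - 18*c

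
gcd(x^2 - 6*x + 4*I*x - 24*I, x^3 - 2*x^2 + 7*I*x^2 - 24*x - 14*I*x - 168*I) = x - 6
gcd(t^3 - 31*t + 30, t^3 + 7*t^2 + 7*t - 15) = t - 1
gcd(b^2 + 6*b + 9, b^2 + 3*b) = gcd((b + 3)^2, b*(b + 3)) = b + 3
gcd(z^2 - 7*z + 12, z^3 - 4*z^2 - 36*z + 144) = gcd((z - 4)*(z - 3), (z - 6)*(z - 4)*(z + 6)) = z - 4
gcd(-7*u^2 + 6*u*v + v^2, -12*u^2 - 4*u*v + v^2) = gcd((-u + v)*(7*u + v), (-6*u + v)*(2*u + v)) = 1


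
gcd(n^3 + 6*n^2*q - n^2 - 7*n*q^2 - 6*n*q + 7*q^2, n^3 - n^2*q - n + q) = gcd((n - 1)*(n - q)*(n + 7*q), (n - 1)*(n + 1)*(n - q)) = -n^2 + n*q + n - q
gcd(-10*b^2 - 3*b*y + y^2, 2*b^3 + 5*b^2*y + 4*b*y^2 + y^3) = 2*b + y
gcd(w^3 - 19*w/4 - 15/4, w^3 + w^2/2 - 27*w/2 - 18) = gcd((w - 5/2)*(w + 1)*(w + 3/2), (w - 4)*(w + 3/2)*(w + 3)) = w + 3/2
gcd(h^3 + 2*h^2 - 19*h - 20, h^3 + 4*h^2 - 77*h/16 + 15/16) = h + 5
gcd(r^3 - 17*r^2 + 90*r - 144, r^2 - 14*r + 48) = r^2 - 14*r + 48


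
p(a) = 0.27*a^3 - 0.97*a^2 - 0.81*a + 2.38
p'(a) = 0.81*a^2 - 1.94*a - 0.81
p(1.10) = 0.67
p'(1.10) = -1.96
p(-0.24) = 2.51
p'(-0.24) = -0.30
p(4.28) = 2.31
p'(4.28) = 5.72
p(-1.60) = 0.09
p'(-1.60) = 4.37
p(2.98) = -1.50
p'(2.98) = 0.60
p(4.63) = 4.63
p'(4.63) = 7.57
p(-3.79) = -23.18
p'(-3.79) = 18.18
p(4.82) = 6.18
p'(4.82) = 8.66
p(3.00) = -1.49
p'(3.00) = 0.66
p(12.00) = 319.54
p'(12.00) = 92.55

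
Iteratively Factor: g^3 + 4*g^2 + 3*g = (g)*(g^2 + 4*g + 3) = g*(g + 3)*(g + 1)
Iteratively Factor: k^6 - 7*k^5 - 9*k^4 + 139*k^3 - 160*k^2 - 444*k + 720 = (k - 2)*(k^5 - 5*k^4 - 19*k^3 + 101*k^2 + 42*k - 360) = (k - 3)*(k - 2)*(k^4 - 2*k^3 - 25*k^2 + 26*k + 120) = (k - 3)*(k - 2)*(k + 4)*(k^3 - 6*k^2 - k + 30) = (k - 5)*(k - 3)*(k - 2)*(k + 4)*(k^2 - k - 6) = (k - 5)*(k - 3)^2*(k - 2)*(k + 4)*(k + 2)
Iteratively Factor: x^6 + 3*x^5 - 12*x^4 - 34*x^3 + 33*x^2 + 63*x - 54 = (x + 3)*(x^5 - 12*x^3 + 2*x^2 + 27*x - 18) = (x - 3)*(x + 3)*(x^4 + 3*x^3 - 3*x^2 - 7*x + 6) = (x - 3)*(x - 1)*(x + 3)*(x^3 + 4*x^2 + x - 6) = (x - 3)*(x - 1)*(x + 3)^2*(x^2 + x - 2) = (x - 3)*(x - 1)^2*(x + 3)^2*(x + 2)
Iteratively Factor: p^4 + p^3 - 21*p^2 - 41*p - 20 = (p + 1)*(p^3 - 21*p - 20) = (p - 5)*(p + 1)*(p^2 + 5*p + 4) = (p - 5)*(p + 1)^2*(p + 4)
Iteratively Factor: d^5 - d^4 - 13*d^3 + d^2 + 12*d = (d - 4)*(d^4 + 3*d^3 - d^2 - 3*d) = d*(d - 4)*(d^3 + 3*d^2 - d - 3) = d*(d - 4)*(d - 1)*(d^2 + 4*d + 3) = d*(d - 4)*(d - 1)*(d + 3)*(d + 1)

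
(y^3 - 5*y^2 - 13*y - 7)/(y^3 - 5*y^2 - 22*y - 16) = (y^2 - 6*y - 7)/(y^2 - 6*y - 16)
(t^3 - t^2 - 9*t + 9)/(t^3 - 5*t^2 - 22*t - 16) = (-t^3 + t^2 + 9*t - 9)/(-t^3 + 5*t^2 + 22*t + 16)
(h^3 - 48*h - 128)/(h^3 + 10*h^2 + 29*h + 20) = (h^2 - 4*h - 32)/(h^2 + 6*h + 5)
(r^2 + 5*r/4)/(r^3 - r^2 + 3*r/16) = 4*(4*r + 5)/(16*r^2 - 16*r + 3)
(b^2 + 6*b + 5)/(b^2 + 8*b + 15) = (b + 1)/(b + 3)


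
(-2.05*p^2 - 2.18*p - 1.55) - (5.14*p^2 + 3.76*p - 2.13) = -7.19*p^2 - 5.94*p + 0.58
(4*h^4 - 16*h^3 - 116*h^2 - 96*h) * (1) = 4*h^4 - 16*h^3 - 116*h^2 - 96*h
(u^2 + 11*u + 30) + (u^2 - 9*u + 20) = 2*u^2 + 2*u + 50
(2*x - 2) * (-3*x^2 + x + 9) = -6*x^3 + 8*x^2 + 16*x - 18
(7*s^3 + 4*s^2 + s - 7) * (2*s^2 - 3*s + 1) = 14*s^5 - 13*s^4 - 3*s^3 - 13*s^2 + 22*s - 7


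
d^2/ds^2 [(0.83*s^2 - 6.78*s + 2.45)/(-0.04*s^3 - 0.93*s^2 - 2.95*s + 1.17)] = (-0.002656*s^6 + 0.0650879999999998*s^5 + 2.053896*s^4 + 12.680118*s^3 - 16.05972*s^2 + 3.24649799999999*s - 3.443974)/(6.4e-5*s^9 + 0.004464*s^8 + 0.117948*s^7 + 1.457181*s^6 + 8.437521*s^5 + 20.415816*s^4 + 6.57727300000001*s^3 - 26.726544*s^2 + 12.114765*s - 1.601613)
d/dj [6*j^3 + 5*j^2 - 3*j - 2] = 18*j^2 + 10*j - 3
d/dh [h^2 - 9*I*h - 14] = 2*h - 9*I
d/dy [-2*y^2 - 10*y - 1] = -4*y - 10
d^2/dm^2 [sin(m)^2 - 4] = 2*cos(2*m)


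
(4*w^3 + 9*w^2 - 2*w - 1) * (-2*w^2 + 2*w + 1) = -8*w^5 - 10*w^4 + 26*w^3 + 7*w^2 - 4*w - 1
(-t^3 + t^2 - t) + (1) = -t^3 + t^2 - t + 1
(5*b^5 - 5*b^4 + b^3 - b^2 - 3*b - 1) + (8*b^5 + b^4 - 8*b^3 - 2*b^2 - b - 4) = 13*b^5 - 4*b^4 - 7*b^3 - 3*b^2 - 4*b - 5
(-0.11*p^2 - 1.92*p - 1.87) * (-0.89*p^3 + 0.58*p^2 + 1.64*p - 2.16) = 0.0979*p^5 + 1.645*p^4 + 0.3703*p^3 - 3.9958*p^2 + 1.0804*p + 4.0392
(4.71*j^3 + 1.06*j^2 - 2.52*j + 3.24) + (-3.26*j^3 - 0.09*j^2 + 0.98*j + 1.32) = 1.45*j^3 + 0.97*j^2 - 1.54*j + 4.56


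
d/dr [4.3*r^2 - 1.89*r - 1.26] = 8.6*r - 1.89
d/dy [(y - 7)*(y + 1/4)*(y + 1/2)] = 3*y^2 - 25*y/2 - 41/8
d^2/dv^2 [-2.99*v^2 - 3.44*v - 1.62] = -5.98000000000000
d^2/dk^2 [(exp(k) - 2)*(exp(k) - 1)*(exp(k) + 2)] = (9*exp(2*k) - 4*exp(k) - 4)*exp(k)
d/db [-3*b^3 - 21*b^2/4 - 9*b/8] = -9*b^2 - 21*b/2 - 9/8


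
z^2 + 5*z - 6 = (z - 1)*(z + 6)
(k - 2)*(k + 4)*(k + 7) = k^3 + 9*k^2 + 6*k - 56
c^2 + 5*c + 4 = (c + 1)*(c + 4)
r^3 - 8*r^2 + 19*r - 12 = (r - 4)*(r - 3)*(r - 1)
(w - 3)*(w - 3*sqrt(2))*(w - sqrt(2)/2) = w^3 - 7*sqrt(2)*w^2/2 - 3*w^2 + 3*w + 21*sqrt(2)*w/2 - 9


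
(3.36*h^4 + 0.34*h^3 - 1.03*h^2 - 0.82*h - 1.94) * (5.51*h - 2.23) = 18.5136*h^5 - 5.6194*h^4 - 6.4335*h^3 - 2.2213*h^2 - 8.8608*h + 4.3262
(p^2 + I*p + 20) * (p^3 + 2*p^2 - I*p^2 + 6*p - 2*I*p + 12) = p^5 + 2*p^4 + 27*p^3 + 54*p^2 - 14*I*p^2 + 120*p - 28*I*p + 240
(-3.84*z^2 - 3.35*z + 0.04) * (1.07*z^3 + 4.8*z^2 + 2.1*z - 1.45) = -4.1088*z^5 - 22.0165*z^4 - 24.1012*z^3 - 1.275*z^2 + 4.9415*z - 0.058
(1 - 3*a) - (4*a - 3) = 4 - 7*a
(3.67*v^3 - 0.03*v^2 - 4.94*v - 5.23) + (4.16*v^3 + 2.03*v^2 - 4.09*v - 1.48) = 7.83*v^3 + 2.0*v^2 - 9.03*v - 6.71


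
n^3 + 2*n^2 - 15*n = n*(n - 3)*(n + 5)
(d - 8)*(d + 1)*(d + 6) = d^3 - d^2 - 50*d - 48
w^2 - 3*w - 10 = (w - 5)*(w + 2)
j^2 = j^2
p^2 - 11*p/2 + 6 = (p - 4)*(p - 3/2)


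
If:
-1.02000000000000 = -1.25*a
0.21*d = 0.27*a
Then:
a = 0.82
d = 1.05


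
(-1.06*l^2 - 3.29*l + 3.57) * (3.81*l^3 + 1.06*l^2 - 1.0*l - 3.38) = -4.0386*l^5 - 13.6585*l^4 + 11.1743*l^3 + 10.657*l^2 + 7.5502*l - 12.0666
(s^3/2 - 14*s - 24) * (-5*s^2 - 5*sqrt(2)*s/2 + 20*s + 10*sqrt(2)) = -5*s^5/2 - 5*sqrt(2)*s^4/4 + 10*s^4 + 5*sqrt(2)*s^3 + 70*s^3 - 160*s^2 + 35*sqrt(2)*s^2 - 480*s - 80*sqrt(2)*s - 240*sqrt(2)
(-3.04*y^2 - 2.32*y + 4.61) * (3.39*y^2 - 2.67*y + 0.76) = -10.3056*y^4 + 0.252*y^3 + 19.5119*y^2 - 14.0719*y + 3.5036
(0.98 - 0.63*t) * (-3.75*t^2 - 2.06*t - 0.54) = 2.3625*t^3 - 2.3772*t^2 - 1.6786*t - 0.5292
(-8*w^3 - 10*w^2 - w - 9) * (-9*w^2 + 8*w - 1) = 72*w^5 + 26*w^4 - 63*w^3 + 83*w^2 - 71*w + 9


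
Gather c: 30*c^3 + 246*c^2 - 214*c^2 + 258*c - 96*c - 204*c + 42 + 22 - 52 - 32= 30*c^3 + 32*c^2 - 42*c - 20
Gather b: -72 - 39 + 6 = -105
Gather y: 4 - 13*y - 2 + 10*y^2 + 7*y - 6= 10*y^2 - 6*y - 4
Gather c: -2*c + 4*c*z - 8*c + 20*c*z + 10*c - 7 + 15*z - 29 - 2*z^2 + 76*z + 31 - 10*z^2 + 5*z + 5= 24*c*z - 12*z^2 + 96*z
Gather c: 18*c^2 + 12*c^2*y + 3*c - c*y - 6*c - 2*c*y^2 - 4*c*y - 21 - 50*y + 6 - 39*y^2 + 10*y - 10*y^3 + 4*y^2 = c^2*(12*y + 18) + c*(-2*y^2 - 5*y - 3) - 10*y^3 - 35*y^2 - 40*y - 15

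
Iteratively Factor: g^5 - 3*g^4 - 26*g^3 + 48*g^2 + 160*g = (g)*(g^4 - 3*g^3 - 26*g^2 + 48*g + 160) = g*(g - 5)*(g^3 + 2*g^2 - 16*g - 32) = g*(g - 5)*(g + 2)*(g^2 - 16) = g*(g - 5)*(g + 2)*(g + 4)*(g - 4)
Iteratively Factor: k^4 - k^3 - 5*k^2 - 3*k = (k + 1)*(k^3 - 2*k^2 - 3*k) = (k + 1)^2*(k^2 - 3*k) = (k - 3)*(k + 1)^2*(k)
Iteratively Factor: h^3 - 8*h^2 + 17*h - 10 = (h - 5)*(h^2 - 3*h + 2) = (h - 5)*(h - 2)*(h - 1)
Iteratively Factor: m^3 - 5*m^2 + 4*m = (m - 4)*(m^2 - m) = m*(m - 4)*(m - 1)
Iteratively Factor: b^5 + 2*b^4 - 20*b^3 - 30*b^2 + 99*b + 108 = (b - 3)*(b^4 + 5*b^3 - 5*b^2 - 45*b - 36) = (b - 3)*(b + 1)*(b^3 + 4*b^2 - 9*b - 36) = (b - 3)^2*(b + 1)*(b^2 + 7*b + 12) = (b - 3)^2*(b + 1)*(b + 4)*(b + 3)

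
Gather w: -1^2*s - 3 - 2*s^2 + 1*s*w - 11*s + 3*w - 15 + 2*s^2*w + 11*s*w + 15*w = -2*s^2 - 12*s + w*(2*s^2 + 12*s + 18) - 18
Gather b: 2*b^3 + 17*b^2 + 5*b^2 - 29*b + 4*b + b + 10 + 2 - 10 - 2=2*b^3 + 22*b^2 - 24*b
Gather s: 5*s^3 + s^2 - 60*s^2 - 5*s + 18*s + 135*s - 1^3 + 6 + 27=5*s^3 - 59*s^2 + 148*s + 32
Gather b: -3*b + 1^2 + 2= 3 - 3*b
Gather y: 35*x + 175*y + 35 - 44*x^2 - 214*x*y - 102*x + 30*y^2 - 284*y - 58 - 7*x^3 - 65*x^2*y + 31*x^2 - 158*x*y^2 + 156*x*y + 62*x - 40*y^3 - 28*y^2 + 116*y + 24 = -7*x^3 - 13*x^2 - 5*x - 40*y^3 + y^2*(2 - 158*x) + y*(-65*x^2 - 58*x + 7) + 1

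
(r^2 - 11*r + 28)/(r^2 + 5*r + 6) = (r^2 - 11*r + 28)/(r^2 + 5*r + 6)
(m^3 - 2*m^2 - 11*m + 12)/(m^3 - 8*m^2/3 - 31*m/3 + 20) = 3*(m - 1)/(3*m - 5)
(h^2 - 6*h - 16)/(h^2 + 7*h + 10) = (h - 8)/(h + 5)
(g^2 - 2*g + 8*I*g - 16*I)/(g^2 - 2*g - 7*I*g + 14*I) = (g + 8*I)/(g - 7*I)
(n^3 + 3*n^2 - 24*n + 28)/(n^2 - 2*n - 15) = (-n^3 - 3*n^2 + 24*n - 28)/(-n^2 + 2*n + 15)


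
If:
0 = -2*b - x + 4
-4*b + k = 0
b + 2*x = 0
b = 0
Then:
No Solution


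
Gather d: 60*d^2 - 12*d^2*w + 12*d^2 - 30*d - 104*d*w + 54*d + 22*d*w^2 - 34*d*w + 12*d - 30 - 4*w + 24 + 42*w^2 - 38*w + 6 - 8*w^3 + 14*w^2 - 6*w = d^2*(72 - 12*w) + d*(22*w^2 - 138*w + 36) - 8*w^3 + 56*w^2 - 48*w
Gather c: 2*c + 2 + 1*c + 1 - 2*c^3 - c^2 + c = -2*c^3 - c^2 + 4*c + 3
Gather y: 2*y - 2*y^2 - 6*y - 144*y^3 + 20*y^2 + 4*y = -144*y^3 + 18*y^2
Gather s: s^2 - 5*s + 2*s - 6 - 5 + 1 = s^2 - 3*s - 10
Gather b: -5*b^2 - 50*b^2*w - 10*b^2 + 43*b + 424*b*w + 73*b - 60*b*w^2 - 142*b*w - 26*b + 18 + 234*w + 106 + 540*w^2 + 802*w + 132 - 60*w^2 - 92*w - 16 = b^2*(-50*w - 15) + b*(-60*w^2 + 282*w + 90) + 480*w^2 + 944*w + 240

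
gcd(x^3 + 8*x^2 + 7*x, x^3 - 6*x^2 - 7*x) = x^2 + x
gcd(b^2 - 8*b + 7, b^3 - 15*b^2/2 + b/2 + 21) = b - 7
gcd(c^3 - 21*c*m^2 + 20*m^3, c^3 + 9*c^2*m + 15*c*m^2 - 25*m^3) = c^2 + 4*c*m - 5*m^2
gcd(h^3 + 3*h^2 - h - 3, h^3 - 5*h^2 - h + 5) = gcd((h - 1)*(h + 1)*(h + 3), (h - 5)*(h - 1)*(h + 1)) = h^2 - 1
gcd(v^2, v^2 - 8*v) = v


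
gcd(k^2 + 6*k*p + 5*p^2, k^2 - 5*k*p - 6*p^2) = k + p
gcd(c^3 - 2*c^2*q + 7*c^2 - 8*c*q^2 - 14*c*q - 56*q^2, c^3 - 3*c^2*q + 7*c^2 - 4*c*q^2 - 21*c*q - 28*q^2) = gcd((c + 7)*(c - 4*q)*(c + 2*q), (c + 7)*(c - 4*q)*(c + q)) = -c^2 + 4*c*q - 7*c + 28*q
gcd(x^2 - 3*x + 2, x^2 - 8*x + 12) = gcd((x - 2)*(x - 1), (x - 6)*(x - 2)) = x - 2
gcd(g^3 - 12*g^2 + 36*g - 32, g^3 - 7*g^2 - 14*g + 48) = g^2 - 10*g + 16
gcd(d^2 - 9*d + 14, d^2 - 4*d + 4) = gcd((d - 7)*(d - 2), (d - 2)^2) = d - 2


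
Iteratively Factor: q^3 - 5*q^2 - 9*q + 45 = (q - 5)*(q^2 - 9) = (q - 5)*(q + 3)*(q - 3)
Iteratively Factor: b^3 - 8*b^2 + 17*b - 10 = (b - 5)*(b^2 - 3*b + 2) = (b - 5)*(b - 1)*(b - 2)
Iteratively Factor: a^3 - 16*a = (a)*(a^2 - 16) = a*(a - 4)*(a + 4)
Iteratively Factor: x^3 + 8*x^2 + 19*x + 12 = (x + 4)*(x^2 + 4*x + 3) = (x + 1)*(x + 4)*(x + 3)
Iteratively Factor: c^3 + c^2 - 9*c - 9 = (c - 3)*(c^2 + 4*c + 3) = (c - 3)*(c + 3)*(c + 1)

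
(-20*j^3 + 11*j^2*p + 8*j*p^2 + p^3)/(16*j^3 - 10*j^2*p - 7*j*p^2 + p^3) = (20*j^2 + 9*j*p + p^2)/(-16*j^2 - 6*j*p + p^2)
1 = 1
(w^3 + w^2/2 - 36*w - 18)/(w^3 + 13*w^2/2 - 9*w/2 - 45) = (2*w^2 - 11*w - 6)/(2*w^2 + w - 15)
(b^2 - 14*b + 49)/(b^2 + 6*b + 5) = (b^2 - 14*b + 49)/(b^2 + 6*b + 5)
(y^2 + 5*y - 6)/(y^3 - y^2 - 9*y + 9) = (y + 6)/(y^2 - 9)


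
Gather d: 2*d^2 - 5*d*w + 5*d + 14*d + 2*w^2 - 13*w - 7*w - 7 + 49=2*d^2 + d*(19 - 5*w) + 2*w^2 - 20*w + 42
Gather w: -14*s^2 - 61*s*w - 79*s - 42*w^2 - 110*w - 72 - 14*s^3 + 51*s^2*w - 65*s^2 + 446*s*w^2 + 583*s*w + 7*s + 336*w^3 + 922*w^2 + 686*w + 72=-14*s^3 - 79*s^2 - 72*s + 336*w^3 + w^2*(446*s + 880) + w*(51*s^2 + 522*s + 576)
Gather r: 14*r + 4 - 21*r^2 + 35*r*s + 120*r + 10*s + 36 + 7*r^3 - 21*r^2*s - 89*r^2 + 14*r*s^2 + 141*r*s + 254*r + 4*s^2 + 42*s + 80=7*r^3 + r^2*(-21*s - 110) + r*(14*s^2 + 176*s + 388) + 4*s^2 + 52*s + 120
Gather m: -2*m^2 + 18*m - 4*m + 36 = -2*m^2 + 14*m + 36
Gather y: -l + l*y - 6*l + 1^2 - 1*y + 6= -7*l + y*(l - 1) + 7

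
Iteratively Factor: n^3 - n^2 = (n - 1)*(n^2) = n*(n - 1)*(n)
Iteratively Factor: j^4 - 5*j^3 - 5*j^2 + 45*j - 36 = (j + 3)*(j^3 - 8*j^2 + 19*j - 12) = (j - 3)*(j + 3)*(j^2 - 5*j + 4) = (j - 3)*(j - 1)*(j + 3)*(j - 4)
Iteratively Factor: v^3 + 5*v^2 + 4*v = (v + 1)*(v^2 + 4*v) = v*(v + 1)*(v + 4)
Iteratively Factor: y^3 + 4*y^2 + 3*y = (y + 1)*(y^2 + 3*y) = (y + 1)*(y + 3)*(y)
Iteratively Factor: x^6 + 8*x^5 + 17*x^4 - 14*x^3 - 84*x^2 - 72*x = (x)*(x^5 + 8*x^4 + 17*x^3 - 14*x^2 - 84*x - 72) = x*(x + 3)*(x^4 + 5*x^3 + 2*x^2 - 20*x - 24) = x*(x + 2)*(x + 3)*(x^3 + 3*x^2 - 4*x - 12) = x*(x + 2)^2*(x + 3)*(x^2 + x - 6) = x*(x + 2)^2*(x + 3)^2*(x - 2)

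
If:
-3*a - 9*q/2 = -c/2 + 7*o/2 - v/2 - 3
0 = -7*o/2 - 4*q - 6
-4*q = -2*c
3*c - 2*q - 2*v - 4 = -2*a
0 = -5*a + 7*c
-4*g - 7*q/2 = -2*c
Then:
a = 224/55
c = 32/11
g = 2/11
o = -260/77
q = 16/11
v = 274/55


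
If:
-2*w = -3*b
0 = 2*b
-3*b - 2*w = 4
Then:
No Solution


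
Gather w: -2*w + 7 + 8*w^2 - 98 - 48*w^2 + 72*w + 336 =-40*w^2 + 70*w + 245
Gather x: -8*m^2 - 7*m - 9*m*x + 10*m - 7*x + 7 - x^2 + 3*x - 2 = -8*m^2 + 3*m - x^2 + x*(-9*m - 4) + 5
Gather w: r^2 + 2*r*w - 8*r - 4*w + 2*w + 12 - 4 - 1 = r^2 - 8*r + w*(2*r - 2) + 7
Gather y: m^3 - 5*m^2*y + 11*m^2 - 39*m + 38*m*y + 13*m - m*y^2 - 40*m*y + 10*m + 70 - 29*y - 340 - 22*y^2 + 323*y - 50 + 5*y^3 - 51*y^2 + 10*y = m^3 + 11*m^2 - 16*m + 5*y^3 + y^2*(-m - 73) + y*(-5*m^2 - 2*m + 304) - 320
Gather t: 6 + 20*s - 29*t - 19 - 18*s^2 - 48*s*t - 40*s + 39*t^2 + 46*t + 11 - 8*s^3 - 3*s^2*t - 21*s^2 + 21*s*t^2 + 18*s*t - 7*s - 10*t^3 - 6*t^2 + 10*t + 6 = -8*s^3 - 39*s^2 - 27*s - 10*t^3 + t^2*(21*s + 33) + t*(-3*s^2 - 30*s + 27) + 4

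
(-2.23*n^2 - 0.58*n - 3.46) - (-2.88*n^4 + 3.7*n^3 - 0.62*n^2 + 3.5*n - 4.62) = 2.88*n^4 - 3.7*n^3 - 1.61*n^2 - 4.08*n + 1.16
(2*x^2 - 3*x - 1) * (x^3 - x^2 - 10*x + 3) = 2*x^5 - 5*x^4 - 18*x^3 + 37*x^2 + x - 3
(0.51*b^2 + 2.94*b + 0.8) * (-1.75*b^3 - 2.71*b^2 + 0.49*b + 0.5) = -0.8925*b^5 - 6.5271*b^4 - 9.1175*b^3 - 0.4724*b^2 + 1.862*b + 0.4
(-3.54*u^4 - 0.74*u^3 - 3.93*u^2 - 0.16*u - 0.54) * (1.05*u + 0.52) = -3.717*u^5 - 2.6178*u^4 - 4.5113*u^3 - 2.2116*u^2 - 0.6502*u - 0.2808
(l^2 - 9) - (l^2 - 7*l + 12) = 7*l - 21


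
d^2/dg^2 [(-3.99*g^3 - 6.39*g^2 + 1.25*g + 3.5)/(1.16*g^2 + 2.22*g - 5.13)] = (-2.8421709430404e-14*g^4 - 50.5409600000001*g^3 + 72.7470120000002*g^2 - 531.316386*g - 231.704082)/(1.560896*g^6 + 8.961696*g^5 - 3.557952*g^4 - 68.323608*g^3 + 15.734736*g^2 + 175.270554*g - 135.005697)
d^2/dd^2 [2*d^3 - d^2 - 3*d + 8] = 12*d - 2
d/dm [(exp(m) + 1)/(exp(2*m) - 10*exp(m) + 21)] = (-2*(exp(m) - 5)*(exp(m) + 1) + exp(2*m) - 10*exp(m) + 21)*exp(m)/(exp(2*m) - 10*exp(m) + 21)^2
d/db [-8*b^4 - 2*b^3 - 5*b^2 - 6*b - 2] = -32*b^3 - 6*b^2 - 10*b - 6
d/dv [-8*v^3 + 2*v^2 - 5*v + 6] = -24*v^2 + 4*v - 5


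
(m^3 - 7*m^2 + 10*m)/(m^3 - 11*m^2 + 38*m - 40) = m/(m - 4)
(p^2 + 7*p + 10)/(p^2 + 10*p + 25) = (p + 2)/(p + 5)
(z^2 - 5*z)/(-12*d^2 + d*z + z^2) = z*(z - 5)/(-12*d^2 + d*z + z^2)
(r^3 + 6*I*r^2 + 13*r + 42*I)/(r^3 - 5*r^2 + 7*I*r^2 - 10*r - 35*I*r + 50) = (r^2 + 4*I*r + 21)/(r^2 + 5*r*(-1 + I) - 25*I)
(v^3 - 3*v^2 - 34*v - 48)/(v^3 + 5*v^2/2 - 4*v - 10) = 2*(v^2 - 5*v - 24)/(2*v^2 + v - 10)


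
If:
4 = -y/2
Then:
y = -8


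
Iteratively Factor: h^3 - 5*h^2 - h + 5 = (h - 1)*(h^2 - 4*h - 5) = (h - 1)*(h + 1)*(h - 5)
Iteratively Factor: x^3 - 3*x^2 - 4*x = (x + 1)*(x^2 - 4*x) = x*(x + 1)*(x - 4)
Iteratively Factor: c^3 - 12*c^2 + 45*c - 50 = (c - 5)*(c^2 - 7*c + 10) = (c - 5)*(c - 2)*(c - 5)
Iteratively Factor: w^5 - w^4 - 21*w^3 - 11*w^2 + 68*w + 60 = (w + 2)*(w^4 - 3*w^3 - 15*w^2 + 19*w + 30) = (w - 2)*(w + 2)*(w^3 - w^2 - 17*w - 15) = (w - 5)*(w - 2)*(w + 2)*(w^2 + 4*w + 3) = (w - 5)*(w - 2)*(w + 1)*(w + 2)*(w + 3)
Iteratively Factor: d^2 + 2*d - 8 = (d + 4)*(d - 2)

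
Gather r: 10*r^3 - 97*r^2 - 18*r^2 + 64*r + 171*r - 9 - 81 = 10*r^3 - 115*r^2 + 235*r - 90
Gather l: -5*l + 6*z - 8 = -5*l + 6*z - 8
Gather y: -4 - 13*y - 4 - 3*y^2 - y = -3*y^2 - 14*y - 8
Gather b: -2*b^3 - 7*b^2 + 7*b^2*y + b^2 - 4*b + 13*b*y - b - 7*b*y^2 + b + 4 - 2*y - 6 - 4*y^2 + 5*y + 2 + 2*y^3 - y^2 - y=-2*b^3 + b^2*(7*y - 6) + b*(-7*y^2 + 13*y - 4) + 2*y^3 - 5*y^2 + 2*y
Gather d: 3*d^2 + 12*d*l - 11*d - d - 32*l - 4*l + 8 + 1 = 3*d^2 + d*(12*l - 12) - 36*l + 9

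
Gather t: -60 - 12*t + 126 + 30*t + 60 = 18*t + 126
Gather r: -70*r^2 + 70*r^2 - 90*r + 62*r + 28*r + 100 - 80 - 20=0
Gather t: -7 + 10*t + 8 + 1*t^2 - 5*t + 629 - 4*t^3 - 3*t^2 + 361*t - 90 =-4*t^3 - 2*t^2 + 366*t + 540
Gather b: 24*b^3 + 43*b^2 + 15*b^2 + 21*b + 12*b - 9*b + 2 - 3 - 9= 24*b^3 + 58*b^2 + 24*b - 10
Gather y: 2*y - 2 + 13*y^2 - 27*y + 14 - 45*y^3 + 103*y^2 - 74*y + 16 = -45*y^3 + 116*y^2 - 99*y + 28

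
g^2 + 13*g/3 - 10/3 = (g - 2/3)*(g + 5)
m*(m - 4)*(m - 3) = m^3 - 7*m^2 + 12*m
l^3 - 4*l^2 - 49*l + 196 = (l - 7)*(l - 4)*(l + 7)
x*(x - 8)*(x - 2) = x^3 - 10*x^2 + 16*x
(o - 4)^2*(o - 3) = o^3 - 11*o^2 + 40*o - 48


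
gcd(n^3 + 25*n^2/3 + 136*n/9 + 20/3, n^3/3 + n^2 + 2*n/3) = 1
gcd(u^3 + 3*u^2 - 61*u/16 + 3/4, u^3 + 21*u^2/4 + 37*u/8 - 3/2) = u^2 + 15*u/4 - 1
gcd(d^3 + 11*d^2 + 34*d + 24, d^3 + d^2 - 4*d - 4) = d + 1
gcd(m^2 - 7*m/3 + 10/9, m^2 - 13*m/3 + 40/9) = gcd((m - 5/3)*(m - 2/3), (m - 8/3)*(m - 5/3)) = m - 5/3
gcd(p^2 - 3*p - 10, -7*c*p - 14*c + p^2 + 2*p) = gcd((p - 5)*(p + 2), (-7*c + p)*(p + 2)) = p + 2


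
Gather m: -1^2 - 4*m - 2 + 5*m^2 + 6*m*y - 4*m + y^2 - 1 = 5*m^2 + m*(6*y - 8) + y^2 - 4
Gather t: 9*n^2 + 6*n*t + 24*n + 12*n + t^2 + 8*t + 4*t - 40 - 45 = 9*n^2 + 36*n + t^2 + t*(6*n + 12) - 85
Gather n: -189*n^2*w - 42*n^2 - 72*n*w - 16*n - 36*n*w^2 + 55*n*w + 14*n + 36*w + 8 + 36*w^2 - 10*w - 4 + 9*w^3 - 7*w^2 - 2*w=n^2*(-189*w - 42) + n*(-36*w^2 - 17*w - 2) + 9*w^3 + 29*w^2 + 24*w + 4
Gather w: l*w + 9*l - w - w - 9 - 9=9*l + w*(l - 2) - 18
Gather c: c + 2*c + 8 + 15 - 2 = 3*c + 21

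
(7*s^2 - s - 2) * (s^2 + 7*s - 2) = 7*s^4 + 48*s^3 - 23*s^2 - 12*s + 4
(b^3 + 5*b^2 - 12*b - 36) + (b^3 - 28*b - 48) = 2*b^3 + 5*b^2 - 40*b - 84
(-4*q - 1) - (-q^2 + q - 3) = q^2 - 5*q + 2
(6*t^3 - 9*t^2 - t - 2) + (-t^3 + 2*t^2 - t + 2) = 5*t^3 - 7*t^2 - 2*t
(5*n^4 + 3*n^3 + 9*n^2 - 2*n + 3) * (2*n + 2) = 10*n^5 + 16*n^4 + 24*n^3 + 14*n^2 + 2*n + 6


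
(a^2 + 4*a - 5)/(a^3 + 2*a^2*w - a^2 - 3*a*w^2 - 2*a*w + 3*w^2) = (-a - 5)/(-a^2 - 2*a*w + 3*w^2)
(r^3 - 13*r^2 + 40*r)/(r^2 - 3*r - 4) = r*(-r^2 + 13*r - 40)/(-r^2 + 3*r + 4)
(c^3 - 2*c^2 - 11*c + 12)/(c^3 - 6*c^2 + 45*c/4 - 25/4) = 4*(c^2 - c - 12)/(4*c^2 - 20*c + 25)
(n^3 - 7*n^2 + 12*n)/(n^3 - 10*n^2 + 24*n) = (n - 3)/(n - 6)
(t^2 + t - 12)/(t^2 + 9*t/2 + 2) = 2*(t - 3)/(2*t + 1)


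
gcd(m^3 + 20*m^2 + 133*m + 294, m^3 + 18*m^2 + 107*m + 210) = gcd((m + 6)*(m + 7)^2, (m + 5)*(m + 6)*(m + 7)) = m^2 + 13*m + 42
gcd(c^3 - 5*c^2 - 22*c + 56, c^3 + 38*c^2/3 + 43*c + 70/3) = 1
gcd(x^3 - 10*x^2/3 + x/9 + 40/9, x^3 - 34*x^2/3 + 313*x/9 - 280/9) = x^2 - 13*x/3 + 40/9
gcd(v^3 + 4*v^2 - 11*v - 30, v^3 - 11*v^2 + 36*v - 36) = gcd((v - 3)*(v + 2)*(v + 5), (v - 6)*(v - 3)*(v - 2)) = v - 3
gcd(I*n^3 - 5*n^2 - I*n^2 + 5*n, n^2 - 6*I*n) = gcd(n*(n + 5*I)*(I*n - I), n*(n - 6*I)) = n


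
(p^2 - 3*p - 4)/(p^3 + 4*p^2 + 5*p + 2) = (p - 4)/(p^2 + 3*p + 2)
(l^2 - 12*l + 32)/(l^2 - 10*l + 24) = (l - 8)/(l - 6)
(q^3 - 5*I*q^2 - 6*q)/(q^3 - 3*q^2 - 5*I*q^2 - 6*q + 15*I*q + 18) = q/(q - 3)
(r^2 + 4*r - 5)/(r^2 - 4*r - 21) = (-r^2 - 4*r + 5)/(-r^2 + 4*r + 21)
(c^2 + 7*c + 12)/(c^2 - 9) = (c + 4)/(c - 3)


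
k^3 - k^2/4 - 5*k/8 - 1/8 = (k - 1)*(k + 1/4)*(k + 1/2)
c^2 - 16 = (c - 4)*(c + 4)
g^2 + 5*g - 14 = (g - 2)*(g + 7)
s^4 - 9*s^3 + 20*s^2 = s^2*(s - 5)*(s - 4)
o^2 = o^2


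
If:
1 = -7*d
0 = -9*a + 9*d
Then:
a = -1/7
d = -1/7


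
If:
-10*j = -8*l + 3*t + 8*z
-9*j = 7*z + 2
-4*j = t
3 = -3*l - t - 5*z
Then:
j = 20/421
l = -151/421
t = -80/421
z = -146/421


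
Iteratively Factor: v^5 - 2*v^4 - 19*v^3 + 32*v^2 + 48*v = (v - 3)*(v^4 + v^3 - 16*v^2 - 16*v) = v*(v - 3)*(v^3 + v^2 - 16*v - 16) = v*(v - 3)*(v + 4)*(v^2 - 3*v - 4) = v*(v - 4)*(v - 3)*(v + 4)*(v + 1)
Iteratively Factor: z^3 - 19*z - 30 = (z + 2)*(z^2 - 2*z - 15) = (z + 2)*(z + 3)*(z - 5)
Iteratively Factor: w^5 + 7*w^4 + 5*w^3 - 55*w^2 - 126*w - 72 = (w + 1)*(w^4 + 6*w^3 - w^2 - 54*w - 72) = (w + 1)*(w + 3)*(w^3 + 3*w^2 - 10*w - 24) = (w + 1)*(w + 2)*(w + 3)*(w^2 + w - 12) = (w + 1)*(w + 2)*(w + 3)*(w + 4)*(w - 3)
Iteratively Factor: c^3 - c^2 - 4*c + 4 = (c - 2)*(c^2 + c - 2) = (c - 2)*(c + 2)*(c - 1)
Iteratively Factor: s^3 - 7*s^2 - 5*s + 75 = (s - 5)*(s^2 - 2*s - 15) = (s - 5)^2*(s + 3)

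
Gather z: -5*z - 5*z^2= -5*z^2 - 5*z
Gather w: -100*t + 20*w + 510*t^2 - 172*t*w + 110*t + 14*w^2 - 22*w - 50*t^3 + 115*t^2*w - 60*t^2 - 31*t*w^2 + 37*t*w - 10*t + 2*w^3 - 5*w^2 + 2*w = -50*t^3 + 450*t^2 + 2*w^3 + w^2*(9 - 31*t) + w*(115*t^2 - 135*t)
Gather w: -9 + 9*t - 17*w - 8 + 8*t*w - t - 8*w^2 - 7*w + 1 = 8*t - 8*w^2 + w*(8*t - 24) - 16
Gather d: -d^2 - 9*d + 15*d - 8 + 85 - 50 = -d^2 + 6*d + 27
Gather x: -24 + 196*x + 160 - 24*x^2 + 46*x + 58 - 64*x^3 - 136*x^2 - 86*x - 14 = -64*x^3 - 160*x^2 + 156*x + 180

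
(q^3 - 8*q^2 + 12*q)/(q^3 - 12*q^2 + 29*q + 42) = q*(q - 2)/(q^2 - 6*q - 7)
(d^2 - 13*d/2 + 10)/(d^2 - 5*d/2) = (d - 4)/d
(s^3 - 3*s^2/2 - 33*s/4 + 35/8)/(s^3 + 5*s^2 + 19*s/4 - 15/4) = (s - 7/2)/(s + 3)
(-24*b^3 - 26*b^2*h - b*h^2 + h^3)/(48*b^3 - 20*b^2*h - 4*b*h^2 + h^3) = (-b - h)/(2*b - h)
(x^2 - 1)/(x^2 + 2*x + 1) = (x - 1)/(x + 1)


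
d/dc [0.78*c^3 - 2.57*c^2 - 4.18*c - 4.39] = 2.34*c^2 - 5.14*c - 4.18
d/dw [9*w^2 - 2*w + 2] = 18*w - 2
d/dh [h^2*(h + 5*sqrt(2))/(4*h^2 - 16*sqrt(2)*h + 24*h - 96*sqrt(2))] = h*(-2*h*(h + 5*sqrt(2))*(h - 2*sqrt(2) + 3) + (3*h + 10*sqrt(2))*(h^2 - 4*sqrt(2)*h + 6*h - 24*sqrt(2)))/(4*(h^2 - 4*sqrt(2)*h + 6*h - 24*sqrt(2))^2)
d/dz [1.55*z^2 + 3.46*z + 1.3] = 3.1*z + 3.46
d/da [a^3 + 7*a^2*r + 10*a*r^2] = 3*a^2 + 14*a*r + 10*r^2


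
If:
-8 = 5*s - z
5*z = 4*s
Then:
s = -40/21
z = -32/21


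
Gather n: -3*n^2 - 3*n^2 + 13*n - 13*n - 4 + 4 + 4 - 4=-6*n^2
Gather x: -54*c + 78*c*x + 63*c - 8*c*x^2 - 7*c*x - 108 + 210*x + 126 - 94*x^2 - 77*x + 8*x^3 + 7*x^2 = 9*c + 8*x^3 + x^2*(-8*c - 87) + x*(71*c + 133) + 18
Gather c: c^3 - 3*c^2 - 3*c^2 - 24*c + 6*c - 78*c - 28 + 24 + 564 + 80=c^3 - 6*c^2 - 96*c + 640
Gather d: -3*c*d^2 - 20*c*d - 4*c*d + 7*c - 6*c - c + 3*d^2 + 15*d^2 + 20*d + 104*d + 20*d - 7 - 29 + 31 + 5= d^2*(18 - 3*c) + d*(144 - 24*c)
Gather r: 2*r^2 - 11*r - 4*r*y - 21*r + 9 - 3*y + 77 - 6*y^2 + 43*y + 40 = 2*r^2 + r*(-4*y - 32) - 6*y^2 + 40*y + 126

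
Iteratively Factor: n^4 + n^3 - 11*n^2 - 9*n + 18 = (n - 1)*(n^3 + 2*n^2 - 9*n - 18) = (n - 3)*(n - 1)*(n^2 + 5*n + 6) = (n - 3)*(n - 1)*(n + 3)*(n + 2)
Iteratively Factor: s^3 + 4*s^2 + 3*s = (s)*(s^2 + 4*s + 3) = s*(s + 1)*(s + 3)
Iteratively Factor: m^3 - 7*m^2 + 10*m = (m - 2)*(m^2 - 5*m) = (m - 5)*(m - 2)*(m)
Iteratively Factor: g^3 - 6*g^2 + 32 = (g - 4)*(g^2 - 2*g - 8) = (g - 4)^2*(g + 2)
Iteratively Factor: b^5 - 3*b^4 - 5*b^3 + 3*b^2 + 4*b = (b)*(b^4 - 3*b^3 - 5*b^2 + 3*b + 4) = b*(b - 1)*(b^3 - 2*b^2 - 7*b - 4) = b*(b - 1)*(b + 1)*(b^2 - 3*b - 4) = b*(b - 1)*(b + 1)^2*(b - 4)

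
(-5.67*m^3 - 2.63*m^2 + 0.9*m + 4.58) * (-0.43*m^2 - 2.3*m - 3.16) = 2.4381*m^5 + 14.1719*m^4 + 23.5792*m^3 + 4.2714*m^2 - 13.378*m - 14.4728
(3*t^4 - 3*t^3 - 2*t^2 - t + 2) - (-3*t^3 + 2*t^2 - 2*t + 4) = 3*t^4 - 4*t^2 + t - 2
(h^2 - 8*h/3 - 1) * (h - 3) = h^3 - 17*h^2/3 + 7*h + 3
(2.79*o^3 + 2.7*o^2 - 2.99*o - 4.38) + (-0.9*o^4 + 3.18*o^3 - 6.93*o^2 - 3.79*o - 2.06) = -0.9*o^4 + 5.97*o^3 - 4.23*o^2 - 6.78*o - 6.44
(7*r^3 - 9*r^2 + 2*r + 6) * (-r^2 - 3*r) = -7*r^5 - 12*r^4 + 25*r^3 - 12*r^2 - 18*r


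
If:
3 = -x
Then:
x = -3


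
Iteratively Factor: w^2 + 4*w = (w + 4)*(w)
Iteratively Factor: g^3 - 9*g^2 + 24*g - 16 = (g - 4)*(g^2 - 5*g + 4) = (g - 4)*(g - 1)*(g - 4)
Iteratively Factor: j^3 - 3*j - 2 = (j - 2)*(j^2 + 2*j + 1) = (j - 2)*(j + 1)*(j + 1)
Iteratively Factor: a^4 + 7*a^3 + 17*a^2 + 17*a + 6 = (a + 1)*(a^3 + 6*a^2 + 11*a + 6) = (a + 1)*(a + 3)*(a^2 + 3*a + 2) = (a + 1)^2*(a + 3)*(a + 2)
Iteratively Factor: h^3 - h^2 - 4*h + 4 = (h + 2)*(h^2 - 3*h + 2) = (h - 2)*(h + 2)*(h - 1)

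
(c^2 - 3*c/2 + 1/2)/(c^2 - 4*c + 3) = (c - 1/2)/(c - 3)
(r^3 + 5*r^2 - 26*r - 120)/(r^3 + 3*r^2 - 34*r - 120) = (r^2 + r - 30)/(r^2 - r - 30)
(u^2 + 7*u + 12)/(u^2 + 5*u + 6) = (u + 4)/(u + 2)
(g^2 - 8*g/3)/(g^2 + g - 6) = g*(3*g - 8)/(3*(g^2 + g - 6))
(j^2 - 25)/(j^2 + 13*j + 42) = (j^2 - 25)/(j^2 + 13*j + 42)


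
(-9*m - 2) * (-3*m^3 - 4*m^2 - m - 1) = 27*m^4 + 42*m^3 + 17*m^2 + 11*m + 2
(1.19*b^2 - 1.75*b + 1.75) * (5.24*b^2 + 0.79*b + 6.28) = 6.2356*b^4 - 8.2299*b^3 + 15.2607*b^2 - 9.6075*b + 10.99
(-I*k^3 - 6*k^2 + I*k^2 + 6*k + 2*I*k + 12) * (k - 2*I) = -I*k^4 - 8*k^3 + I*k^3 + 8*k^2 + 14*I*k^2 + 16*k - 12*I*k - 24*I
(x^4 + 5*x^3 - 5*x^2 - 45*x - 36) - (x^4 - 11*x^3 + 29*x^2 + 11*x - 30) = 16*x^3 - 34*x^2 - 56*x - 6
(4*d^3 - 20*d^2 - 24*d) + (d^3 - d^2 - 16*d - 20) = 5*d^3 - 21*d^2 - 40*d - 20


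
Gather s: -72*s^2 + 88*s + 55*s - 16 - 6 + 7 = -72*s^2 + 143*s - 15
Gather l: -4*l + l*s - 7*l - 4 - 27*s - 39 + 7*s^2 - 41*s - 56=l*(s - 11) + 7*s^2 - 68*s - 99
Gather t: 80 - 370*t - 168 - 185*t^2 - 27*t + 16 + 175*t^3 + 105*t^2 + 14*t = 175*t^3 - 80*t^2 - 383*t - 72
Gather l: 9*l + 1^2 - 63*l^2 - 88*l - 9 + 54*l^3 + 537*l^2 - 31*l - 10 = 54*l^3 + 474*l^2 - 110*l - 18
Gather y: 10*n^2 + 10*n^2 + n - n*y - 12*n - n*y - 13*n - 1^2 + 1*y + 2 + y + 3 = 20*n^2 - 24*n + y*(2 - 2*n) + 4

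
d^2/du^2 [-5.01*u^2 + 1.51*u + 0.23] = -10.0200000000000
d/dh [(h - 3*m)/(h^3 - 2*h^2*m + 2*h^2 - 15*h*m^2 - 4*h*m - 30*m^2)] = (h^3 - 2*h^2*m + 2*h^2 - 15*h*m^2 - 4*h*m - 30*m^2 + (h - 3*m)*(-3*h^2 + 4*h*m - 4*h + 15*m^2 + 4*m))/(-h^3 + 2*h^2*m - 2*h^2 + 15*h*m^2 + 4*h*m + 30*m^2)^2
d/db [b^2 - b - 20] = 2*b - 1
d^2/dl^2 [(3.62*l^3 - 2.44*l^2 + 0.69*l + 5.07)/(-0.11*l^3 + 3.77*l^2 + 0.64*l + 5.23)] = (-2.94338*l^6 - 1.57918199999995*l^5 - 22.9796820000001*l^4 + 161.593594*l^3 - 796.337862*l^2 - 603.374196*l + 333.879338)/(0.001331*l^9 - 0.136851*l^8 + 4.667025*l^7 - 52.180034*l^6 - 14.140314*l^5 - 225.423825*l^4 - 66.949351*l^3 - 315.787923*l^2 - 52.517568*l - 143.055667)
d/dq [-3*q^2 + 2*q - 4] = 2 - 6*q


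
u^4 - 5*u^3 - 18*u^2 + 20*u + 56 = (u - 7)*(u - 2)*(u + 2)^2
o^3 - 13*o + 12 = (o - 3)*(o - 1)*(o + 4)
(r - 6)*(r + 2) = r^2 - 4*r - 12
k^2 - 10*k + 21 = (k - 7)*(k - 3)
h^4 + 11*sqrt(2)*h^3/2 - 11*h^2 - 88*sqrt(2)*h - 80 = (h - 4)*(h + 4)*(h + sqrt(2)/2)*(h + 5*sqrt(2))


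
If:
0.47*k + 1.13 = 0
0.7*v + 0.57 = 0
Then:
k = -2.40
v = -0.81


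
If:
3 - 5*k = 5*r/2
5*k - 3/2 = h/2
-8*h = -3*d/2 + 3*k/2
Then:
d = 83/5 - 163*r/6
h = 3 - 5*r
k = 3/5 - r/2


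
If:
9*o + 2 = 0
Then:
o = -2/9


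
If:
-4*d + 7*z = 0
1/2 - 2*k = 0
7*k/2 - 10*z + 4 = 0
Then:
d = 273/320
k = 1/4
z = 39/80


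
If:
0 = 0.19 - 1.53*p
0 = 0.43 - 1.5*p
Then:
No Solution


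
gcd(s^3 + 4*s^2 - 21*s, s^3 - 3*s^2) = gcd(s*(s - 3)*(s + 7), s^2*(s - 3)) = s^2 - 3*s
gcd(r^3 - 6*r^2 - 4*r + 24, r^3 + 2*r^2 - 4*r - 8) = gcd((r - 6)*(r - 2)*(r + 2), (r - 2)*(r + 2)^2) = r^2 - 4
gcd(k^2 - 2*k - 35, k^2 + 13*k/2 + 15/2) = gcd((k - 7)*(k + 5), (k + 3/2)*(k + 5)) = k + 5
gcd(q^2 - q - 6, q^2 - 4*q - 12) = q + 2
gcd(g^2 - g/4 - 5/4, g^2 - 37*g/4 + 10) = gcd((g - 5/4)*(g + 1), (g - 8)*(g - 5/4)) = g - 5/4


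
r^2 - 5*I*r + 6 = (r - 6*I)*(r + I)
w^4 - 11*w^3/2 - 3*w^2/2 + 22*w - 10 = (w - 5)*(w - 2)*(w - 1/2)*(w + 2)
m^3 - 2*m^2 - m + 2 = (m - 2)*(m - 1)*(m + 1)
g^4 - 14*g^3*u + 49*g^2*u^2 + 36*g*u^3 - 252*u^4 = (g - 7*u)*(g - 6*u)*(g - 3*u)*(g + 2*u)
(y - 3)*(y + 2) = y^2 - y - 6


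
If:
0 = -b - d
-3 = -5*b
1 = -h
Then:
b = 3/5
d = -3/5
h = -1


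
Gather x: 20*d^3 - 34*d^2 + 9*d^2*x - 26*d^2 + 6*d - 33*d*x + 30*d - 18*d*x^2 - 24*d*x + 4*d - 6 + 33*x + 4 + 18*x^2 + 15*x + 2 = 20*d^3 - 60*d^2 + 40*d + x^2*(18 - 18*d) + x*(9*d^2 - 57*d + 48)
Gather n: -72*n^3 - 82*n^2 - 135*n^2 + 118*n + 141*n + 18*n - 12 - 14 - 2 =-72*n^3 - 217*n^2 + 277*n - 28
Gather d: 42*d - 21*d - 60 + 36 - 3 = 21*d - 27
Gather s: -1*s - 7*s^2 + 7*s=-7*s^2 + 6*s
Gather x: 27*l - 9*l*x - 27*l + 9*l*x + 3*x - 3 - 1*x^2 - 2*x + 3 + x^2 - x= 0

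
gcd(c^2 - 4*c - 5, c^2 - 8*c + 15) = c - 5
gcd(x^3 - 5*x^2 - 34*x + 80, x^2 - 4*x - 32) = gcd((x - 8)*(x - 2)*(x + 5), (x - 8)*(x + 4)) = x - 8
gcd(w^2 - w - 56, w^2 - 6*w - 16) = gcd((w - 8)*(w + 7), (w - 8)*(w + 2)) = w - 8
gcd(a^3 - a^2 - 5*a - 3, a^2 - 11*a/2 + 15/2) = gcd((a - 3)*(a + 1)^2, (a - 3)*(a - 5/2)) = a - 3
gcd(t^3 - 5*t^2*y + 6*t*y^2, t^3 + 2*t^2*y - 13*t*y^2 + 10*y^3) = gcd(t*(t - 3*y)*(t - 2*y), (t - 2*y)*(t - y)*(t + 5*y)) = -t + 2*y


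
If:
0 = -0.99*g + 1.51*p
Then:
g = 1.52525252525253*p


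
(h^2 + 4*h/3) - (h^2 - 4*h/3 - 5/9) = 8*h/3 + 5/9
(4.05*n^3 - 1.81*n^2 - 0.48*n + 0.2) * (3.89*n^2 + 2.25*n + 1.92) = 15.7545*n^5 + 2.0716*n^4 + 1.8363*n^3 - 3.7772*n^2 - 0.4716*n + 0.384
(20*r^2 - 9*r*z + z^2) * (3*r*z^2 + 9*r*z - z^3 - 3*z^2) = 60*r^3*z^2 + 180*r^3*z - 47*r^2*z^3 - 141*r^2*z^2 + 12*r*z^4 + 36*r*z^3 - z^5 - 3*z^4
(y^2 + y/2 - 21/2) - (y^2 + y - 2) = -y/2 - 17/2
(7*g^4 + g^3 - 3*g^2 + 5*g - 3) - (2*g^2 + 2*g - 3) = 7*g^4 + g^3 - 5*g^2 + 3*g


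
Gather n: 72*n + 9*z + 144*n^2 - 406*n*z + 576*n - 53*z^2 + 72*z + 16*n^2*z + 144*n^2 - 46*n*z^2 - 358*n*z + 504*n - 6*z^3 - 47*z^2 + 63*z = n^2*(16*z + 288) + n*(-46*z^2 - 764*z + 1152) - 6*z^3 - 100*z^2 + 144*z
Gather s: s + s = 2*s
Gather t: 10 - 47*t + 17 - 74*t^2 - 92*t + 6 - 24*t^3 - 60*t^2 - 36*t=-24*t^3 - 134*t^2 - 175*t + 33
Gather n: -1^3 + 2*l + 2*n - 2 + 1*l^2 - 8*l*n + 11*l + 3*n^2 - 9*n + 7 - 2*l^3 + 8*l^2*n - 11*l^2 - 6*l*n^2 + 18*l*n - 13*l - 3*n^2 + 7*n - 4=-2*l^3 - 10*l^2 - 6*l*n^2 + n*(8*l^2 + 10*l)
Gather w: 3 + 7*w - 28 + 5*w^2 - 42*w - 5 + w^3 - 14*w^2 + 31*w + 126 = w^3 - 9*w^2 - 4*w + 96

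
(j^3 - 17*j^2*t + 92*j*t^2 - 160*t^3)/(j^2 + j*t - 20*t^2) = (j^2 - 13*j*t + 40*t^2)/(j + 5*t)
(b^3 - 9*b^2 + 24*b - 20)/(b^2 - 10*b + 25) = (b^2 - 4*b + 4)/(b - 5)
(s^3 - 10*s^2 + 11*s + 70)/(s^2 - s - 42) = (s^2 - 3*s - 10)/(s + 6)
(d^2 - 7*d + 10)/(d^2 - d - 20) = (d - 2)/(d + 4)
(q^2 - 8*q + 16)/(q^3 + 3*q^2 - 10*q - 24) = (q^2 - 8*q + 16)/(q^3 + 3*q^2 - 10*q - 24)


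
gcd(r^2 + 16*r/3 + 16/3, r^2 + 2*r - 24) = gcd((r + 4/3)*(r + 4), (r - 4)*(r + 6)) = 1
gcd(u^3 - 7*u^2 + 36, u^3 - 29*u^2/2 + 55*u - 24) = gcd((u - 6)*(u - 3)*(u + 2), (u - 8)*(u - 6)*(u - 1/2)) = u - 6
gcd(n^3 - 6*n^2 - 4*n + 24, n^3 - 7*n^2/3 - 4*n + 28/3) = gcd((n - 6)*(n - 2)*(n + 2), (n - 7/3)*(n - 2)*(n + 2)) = n^2 - 4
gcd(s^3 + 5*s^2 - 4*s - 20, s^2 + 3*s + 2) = s + 2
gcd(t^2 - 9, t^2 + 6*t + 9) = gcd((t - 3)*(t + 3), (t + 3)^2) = t + 3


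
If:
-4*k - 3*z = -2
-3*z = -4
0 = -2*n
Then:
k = -1/2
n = 0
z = 4/3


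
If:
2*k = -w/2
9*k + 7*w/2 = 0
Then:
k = 0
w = 0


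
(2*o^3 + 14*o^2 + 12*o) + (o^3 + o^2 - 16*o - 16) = 3*o^3 + 15*o^2 - 4*o - 16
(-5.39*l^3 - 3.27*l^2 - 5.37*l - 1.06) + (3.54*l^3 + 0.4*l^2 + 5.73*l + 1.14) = -1.85*l^3 - 2.87*l^2 + 0.36*l + 0.0799999999999998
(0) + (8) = 8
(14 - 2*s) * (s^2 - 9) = -2*s^3 + 14*s^2 + 18*s - 126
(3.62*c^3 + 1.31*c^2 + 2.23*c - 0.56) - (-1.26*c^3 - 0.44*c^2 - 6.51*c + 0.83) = 4.88*c^3 + 1.75*c^2 + 8.74*c - 1.39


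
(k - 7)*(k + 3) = k^2 - 4*k - 21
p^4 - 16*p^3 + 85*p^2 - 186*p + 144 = (p - 8)*(p - 3)^2*(p - 2)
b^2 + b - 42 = (b - 6)*(b + 7)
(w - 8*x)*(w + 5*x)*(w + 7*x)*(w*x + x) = w^4*x + 4*w^3*x^2 + w^3*x - 61*w^2*x^3 + 4*w^2*x^2 - 280*w*x^4 - 61*w*x^3 - 280*x^4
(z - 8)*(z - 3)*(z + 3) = z^3 - 8*z^2 - 9*z + 72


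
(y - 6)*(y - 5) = y^2 - 11*y + 30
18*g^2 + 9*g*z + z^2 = (3*g + z)*(6*g + z)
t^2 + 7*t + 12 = (t + 3)*(t + 4)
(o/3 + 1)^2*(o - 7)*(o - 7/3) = o^4/9 - 10*o^3/27 - 92*o^2/27 + 14*o/9 + 49/3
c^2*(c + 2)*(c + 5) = c^4 + 7*c^3 + 10*c^2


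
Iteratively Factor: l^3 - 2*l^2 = (l - 2)*(l^2) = l*(l - 2)*(l)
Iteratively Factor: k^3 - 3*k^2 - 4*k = (k + 1)*(k^2 - 4*k) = k*(k + 1)*(k - 4)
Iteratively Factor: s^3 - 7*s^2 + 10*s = (s)*(s^2 - 7*s + 10) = s*(s - 5)*(s - 2)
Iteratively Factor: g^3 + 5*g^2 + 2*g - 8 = (g + 2)*(g^2 + 3*g - 4) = (g - 1)*(g + 2)*(g + 4)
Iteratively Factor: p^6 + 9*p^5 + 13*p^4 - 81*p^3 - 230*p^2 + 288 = (p + 4)*(p^5 + 5*p^4 - 7*p^3 - 53*p^2 - 18*p + 72) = (p + 2)*(p + 4)*(p^4 + 3*p^3 - 13*p^2 - 27*p + 36) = (p - 1)*(p + 2)*(p + 4)*(p^3 + 4*p^2 - 9*p - 36) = (p - 1)*(p + 2)*(p + 4)^2*(p^2 - 9) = (p - 3)*(p - 1)*(p + 2)*(p + 4)^2*(p + 3)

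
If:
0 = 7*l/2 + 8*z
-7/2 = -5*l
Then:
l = 7/10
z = -49/160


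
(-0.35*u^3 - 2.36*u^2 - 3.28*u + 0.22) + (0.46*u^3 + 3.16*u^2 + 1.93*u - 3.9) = 0.11*u^3 + 0.8*u^2 - 1.35*u - 3.68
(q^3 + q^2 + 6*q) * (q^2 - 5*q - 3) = q^5 - 4*q^4 - 2*q^3 - 33*q^2 - 18*q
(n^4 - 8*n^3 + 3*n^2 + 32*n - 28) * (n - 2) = n^5 - 10*n^4 + 19*n^3 + 26*n^2 - 92*n + 56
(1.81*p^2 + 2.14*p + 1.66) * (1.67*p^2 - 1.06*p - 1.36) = 3.0227*p^4 + 1.6552*p^3 - 1.9578*p^2 - 4.67*p - 2.2576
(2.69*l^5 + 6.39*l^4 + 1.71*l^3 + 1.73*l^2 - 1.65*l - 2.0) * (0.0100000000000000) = 0.0269*l^5 + 0.0639*l^4 + 0.0171*l^3 + 0.0173*l^2 - 0.0165*l - 0.02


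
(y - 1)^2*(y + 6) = y^3 + 4*y^2 - 11*y + 6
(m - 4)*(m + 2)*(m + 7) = m^3 + 5*m^2 - 22*m - 56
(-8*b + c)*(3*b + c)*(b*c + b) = -24*b^3*c - 24*b^3 - 5*b^2*c^2 - 5*b^2*c + b*c^3 + b*c^2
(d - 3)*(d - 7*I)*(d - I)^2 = d^4 - 3*d^3 - 9*I*d^3 - 15*d^2 + 27*I*d^2 + 45*d + 7*I*d - 21*I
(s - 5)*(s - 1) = s^2 - 6*s + 5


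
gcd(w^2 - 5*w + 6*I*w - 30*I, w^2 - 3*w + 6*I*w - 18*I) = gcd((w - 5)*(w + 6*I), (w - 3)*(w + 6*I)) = w + 6*I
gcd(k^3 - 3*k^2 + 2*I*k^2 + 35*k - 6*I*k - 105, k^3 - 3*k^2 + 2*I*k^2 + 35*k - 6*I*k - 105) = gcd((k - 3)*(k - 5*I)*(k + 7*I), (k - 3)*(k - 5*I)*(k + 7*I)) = k^3 + k^2*(-3 + 2*I) + k*(35 - 6*I) - 105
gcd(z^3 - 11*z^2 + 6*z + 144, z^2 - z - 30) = z - 6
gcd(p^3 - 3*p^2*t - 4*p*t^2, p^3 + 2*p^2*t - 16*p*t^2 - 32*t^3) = p - 4*t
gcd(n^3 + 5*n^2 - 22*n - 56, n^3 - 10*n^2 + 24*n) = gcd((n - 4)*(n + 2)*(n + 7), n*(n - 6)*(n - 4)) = n - 4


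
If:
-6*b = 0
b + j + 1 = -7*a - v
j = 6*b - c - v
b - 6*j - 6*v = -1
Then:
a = -1/6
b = 0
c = -1/6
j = 1/6 - v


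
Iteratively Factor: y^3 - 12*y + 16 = (y + 4)*(y^2 - 4*y + 4) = (y - 2)*(y + 4)*(y - 2)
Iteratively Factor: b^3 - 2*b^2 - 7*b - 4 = (b + 1)*(b^2 - 3*b - 4) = (b - 4)*(b + 1)*(b + 1)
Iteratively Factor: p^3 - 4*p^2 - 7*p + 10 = (p + 2)*(p^2 - 6*p + 5) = (p - 5)*(p + 2)*(p - 1)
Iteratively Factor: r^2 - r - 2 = (r - 2)*(r + 1)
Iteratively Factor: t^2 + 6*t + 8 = (t + 2)*(t + 4)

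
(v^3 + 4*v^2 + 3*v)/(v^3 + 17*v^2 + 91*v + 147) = v*(v + 1)/(v^2 + 14*v + 49)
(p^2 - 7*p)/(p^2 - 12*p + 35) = p/(p - 5)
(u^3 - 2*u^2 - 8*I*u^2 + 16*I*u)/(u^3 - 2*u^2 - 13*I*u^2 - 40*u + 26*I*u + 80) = u/(u - 5*I)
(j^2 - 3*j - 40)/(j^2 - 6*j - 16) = (j + 5)/(j + 2)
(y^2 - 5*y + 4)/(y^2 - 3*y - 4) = (y - 1)/(y + 1)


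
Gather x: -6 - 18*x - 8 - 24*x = -42*x - 14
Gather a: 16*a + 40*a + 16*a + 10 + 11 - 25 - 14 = 72*a - 18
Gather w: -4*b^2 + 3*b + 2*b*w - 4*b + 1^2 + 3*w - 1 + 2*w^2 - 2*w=-4*b^2 - b + 2*w^2 + w*(2*b + 1)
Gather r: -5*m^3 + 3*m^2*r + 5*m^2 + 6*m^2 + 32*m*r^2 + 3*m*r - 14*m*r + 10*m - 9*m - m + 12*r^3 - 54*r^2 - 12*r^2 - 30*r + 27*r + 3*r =-5*m^3 + 11*m^2 + 12*r^3 + r^2*(32*m - 66) + r*(3*m^2 - 11*m)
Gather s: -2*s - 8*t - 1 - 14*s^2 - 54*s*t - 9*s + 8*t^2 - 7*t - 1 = -14*s^2 + s*(-54*t - 11) + 8*t^2 - 15*t - 2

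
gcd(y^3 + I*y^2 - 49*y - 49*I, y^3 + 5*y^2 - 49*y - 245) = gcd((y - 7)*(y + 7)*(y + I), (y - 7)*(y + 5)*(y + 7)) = y^2 - 49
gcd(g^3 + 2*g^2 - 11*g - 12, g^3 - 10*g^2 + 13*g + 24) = g^2 - 2*g - 3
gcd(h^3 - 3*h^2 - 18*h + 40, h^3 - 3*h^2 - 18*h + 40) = h^3 - 3*h^2 - 18*h + 40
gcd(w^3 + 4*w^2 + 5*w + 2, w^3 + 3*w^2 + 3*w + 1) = w^2 + 2*w + 1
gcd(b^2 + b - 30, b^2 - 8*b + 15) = b - 5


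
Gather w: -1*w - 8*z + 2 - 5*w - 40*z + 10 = -6*w - 48*z + 12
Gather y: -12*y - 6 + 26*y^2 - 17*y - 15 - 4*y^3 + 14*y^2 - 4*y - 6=-4*y^3 + 40*y^2 - 33*y - 27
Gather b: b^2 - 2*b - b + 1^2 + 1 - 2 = b^2 - 3*b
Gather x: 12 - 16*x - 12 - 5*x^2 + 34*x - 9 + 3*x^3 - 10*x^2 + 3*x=3*x^3 - 15*x^2 + 21*x - 9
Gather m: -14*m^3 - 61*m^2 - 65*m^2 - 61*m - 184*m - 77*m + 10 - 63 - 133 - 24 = -14*m^3 - 126*m^2 - 322*m - 210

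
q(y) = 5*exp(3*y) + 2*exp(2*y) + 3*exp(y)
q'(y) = 15*exp(3*y) + 4*exp(2*y) + 3*exp(y)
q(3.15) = 64699.98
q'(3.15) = 192870.77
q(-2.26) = 0.34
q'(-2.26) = 0.37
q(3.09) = 54105.67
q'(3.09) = 161219.18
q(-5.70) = 0.01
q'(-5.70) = 0.01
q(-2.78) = 0.20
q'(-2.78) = 0.21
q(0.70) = 54.98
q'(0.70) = 144.75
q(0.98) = 116.77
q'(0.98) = 320.13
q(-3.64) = 0.08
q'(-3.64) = 0.08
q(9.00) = 2660372547256.52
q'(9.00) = 7980986273212.78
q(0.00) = 10.00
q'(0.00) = 22.00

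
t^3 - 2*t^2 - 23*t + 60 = (t - 4)*(t - 3)*(t + 5)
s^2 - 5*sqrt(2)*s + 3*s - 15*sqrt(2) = (s + 3)*(s - 5*sqrt(2))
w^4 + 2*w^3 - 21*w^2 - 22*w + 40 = (w - 4)*(w - 1)*(w + 2)*(w + 5)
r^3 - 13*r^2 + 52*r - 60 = (r - 6)*(r - 5)*(r - 2)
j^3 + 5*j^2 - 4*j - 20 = (j - 2)*(j + 2)*(j + 5)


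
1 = 1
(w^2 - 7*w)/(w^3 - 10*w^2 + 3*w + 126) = w/(w^2 - 3*w - 18)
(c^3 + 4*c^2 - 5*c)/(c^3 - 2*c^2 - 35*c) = (c - 1)/(c - 7)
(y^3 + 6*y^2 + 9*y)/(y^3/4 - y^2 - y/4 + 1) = 4*y*(y^2 + 6*y + 9)/(y^3 - 4*y^2 - y + 4)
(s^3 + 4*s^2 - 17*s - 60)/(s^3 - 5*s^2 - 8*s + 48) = (s + 5)/(s - 4)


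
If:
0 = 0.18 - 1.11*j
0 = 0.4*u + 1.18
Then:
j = 0.16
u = -2.95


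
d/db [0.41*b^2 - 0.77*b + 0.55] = 0.82*b - 0.77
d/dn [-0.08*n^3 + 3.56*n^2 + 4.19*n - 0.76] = -0.24*n^2 + 7.12*n + 4.19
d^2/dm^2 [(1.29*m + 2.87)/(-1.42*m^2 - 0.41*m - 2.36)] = (-(1.29*m + 2.87)*(2.84*m + 0.41)*(5.68*m + 0.82) + (10.9908*m + 9.2086)*(1.42*m^2 + 0.41*m + 2.36))/(1.42*m^2 + 0.41*m + 2.36)^3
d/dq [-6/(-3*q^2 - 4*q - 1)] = 12*(-3*q - 2)/(3*q^2 + 4*q + 1)^2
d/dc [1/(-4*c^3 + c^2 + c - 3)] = (12*c^2 - 2*c - 1)/(4*c^3 - c^2 - c + 3)^2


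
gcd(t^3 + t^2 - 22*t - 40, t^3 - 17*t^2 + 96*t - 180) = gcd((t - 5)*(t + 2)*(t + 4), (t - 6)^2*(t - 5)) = t - 5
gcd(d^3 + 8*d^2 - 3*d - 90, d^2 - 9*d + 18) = d - 3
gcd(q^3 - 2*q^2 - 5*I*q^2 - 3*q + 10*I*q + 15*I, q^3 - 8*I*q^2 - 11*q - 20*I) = q - 5*I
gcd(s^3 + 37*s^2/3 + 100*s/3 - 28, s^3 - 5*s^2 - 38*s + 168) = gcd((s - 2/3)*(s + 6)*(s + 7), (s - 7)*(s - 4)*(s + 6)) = s + 6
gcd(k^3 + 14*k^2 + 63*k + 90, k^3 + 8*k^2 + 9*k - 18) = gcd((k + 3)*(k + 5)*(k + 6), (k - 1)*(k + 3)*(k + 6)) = k^2 + 9*k + 18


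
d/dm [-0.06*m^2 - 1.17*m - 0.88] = -0.12*m - 1.17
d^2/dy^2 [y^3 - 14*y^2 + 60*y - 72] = 6*y - 28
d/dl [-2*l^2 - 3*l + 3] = -4*l - 3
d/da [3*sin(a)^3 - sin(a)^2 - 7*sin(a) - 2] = (9*sin(a)^2 - 2*sin(a) - 7)*cos(a)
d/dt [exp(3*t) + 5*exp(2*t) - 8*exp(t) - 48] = (3*exp(2*t) + 10*exp(t) - 8)*exp(t)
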